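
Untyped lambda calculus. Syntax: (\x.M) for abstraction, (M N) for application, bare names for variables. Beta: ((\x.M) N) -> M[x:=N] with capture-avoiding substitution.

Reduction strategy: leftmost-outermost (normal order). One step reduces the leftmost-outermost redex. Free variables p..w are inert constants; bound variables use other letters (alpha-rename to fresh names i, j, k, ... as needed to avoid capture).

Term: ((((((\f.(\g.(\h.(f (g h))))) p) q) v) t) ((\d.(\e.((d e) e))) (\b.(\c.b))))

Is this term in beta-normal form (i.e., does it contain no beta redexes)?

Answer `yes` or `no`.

Term: ((((((\f.(\g.(\h.(f (g h))))) p) q) v) t) ((\d.(\e.((d e) e))) (\b.(\c.b))))
Found 2 beta redex(es).

Answer: no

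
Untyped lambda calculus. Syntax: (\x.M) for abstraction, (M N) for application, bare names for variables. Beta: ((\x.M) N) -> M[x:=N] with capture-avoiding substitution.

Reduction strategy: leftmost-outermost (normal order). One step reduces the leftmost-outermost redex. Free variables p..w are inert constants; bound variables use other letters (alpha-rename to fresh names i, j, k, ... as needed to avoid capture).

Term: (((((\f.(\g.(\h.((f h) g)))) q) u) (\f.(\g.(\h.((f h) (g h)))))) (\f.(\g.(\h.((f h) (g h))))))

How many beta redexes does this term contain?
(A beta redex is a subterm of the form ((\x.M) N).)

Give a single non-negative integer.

Answer: 1

Derivation:
Term: (((((\f.(\g.(\h.((f h) g)))) q) u) (\f.(\g.(\h.((f h) (g h)))))) (\f.(\g.(\h.((f h) (g h))))))
  Redex: ((\f.(\g.(\h.((f h) g)))) q)
Total redexes: 1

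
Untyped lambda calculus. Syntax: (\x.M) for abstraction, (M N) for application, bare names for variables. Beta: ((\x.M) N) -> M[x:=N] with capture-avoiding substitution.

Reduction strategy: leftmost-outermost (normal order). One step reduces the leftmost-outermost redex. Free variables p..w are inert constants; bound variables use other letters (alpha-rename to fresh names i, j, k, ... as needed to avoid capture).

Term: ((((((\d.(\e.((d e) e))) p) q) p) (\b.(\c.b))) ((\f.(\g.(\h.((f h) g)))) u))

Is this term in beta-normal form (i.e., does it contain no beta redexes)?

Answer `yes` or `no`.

Answer: no

Derivation:
Term: ((((((\d.(\e.((d e) e))) p) q) p) (\b.(\c.b))) ((\f.(\g.(\h.((f h) g)))) u))
Found 2 beta redex(es).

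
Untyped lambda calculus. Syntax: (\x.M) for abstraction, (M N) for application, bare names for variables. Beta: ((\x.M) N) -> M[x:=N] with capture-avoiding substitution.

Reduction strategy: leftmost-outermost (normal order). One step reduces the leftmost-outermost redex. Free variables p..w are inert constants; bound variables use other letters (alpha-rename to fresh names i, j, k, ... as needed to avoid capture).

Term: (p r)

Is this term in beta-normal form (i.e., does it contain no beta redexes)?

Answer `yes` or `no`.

Answer: yes

Derivation:
Term: (p r)
No beta redexes found.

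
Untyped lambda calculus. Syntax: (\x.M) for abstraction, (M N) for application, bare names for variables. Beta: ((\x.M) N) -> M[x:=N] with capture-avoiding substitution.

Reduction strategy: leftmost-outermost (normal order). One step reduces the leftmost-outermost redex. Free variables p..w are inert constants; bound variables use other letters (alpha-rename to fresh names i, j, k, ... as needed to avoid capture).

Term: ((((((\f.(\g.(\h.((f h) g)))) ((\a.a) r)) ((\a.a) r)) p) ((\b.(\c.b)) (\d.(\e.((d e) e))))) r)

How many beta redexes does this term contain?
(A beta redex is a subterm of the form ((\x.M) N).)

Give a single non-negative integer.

Answer: 4

Derivation:
Term: ((((((\f.(\g.(\h.((f h) g)))) ((\a.a) r)) ((\a.a) r)) p) ((\b.(\c.b)) (\d.(\e.((d e) e))))) r)
  Redex: ((\f.(\g.(\h.((f h) g)))) ((\a.a) r))
  Redex: ((\a.a) r)
  Redex: ((\a.a) r)
  Redex: ((\b.(\c.b)) (\d.(\e.((d e) e))))
Total redexes: 4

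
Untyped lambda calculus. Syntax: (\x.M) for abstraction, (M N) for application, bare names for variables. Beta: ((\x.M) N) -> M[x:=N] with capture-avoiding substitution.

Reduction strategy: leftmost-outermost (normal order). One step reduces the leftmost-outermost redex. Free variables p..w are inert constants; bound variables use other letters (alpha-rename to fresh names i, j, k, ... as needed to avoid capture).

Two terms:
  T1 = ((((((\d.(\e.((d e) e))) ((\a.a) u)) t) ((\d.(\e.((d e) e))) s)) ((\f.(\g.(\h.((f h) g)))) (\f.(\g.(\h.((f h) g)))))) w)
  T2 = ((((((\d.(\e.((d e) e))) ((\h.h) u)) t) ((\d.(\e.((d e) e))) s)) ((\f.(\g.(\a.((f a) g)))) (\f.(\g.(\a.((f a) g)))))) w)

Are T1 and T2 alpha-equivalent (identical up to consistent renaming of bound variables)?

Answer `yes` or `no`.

Answer: yes

Derivation:
Term 1: ((((((\d.(\e.((d e) e))) ((\a.a) u)) t) ((\d.(\e.((d e) e))) s)) ((\f.(\g.(\h.((f h) g)))) (\f.(\g.(\h.((f h) g)))))) w)
Term 2: ((((((\d.(\e.((d e) e))) ((\h.h) u)) t) ((\d.(\e.((d e) e))) s)) ((\f.(\g.(\a.((f a) g)))) (\f.(\g.(\a.((f a) g)))))) w)
Alpha-equivalence: compare structure up to binder renaming.
Result: True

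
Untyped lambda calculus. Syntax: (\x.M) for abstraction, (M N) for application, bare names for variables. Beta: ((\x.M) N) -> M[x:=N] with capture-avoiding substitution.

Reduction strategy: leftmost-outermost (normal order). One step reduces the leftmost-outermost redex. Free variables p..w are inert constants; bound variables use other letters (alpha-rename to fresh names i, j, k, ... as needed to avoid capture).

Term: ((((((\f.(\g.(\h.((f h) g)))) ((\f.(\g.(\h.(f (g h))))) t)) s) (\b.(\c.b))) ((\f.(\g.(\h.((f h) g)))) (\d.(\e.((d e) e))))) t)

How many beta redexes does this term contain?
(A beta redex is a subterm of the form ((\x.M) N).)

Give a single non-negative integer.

Answer: 3

Derivation:
Term: ((((((\f.(\g.(\h.((f h) g)))) ((\f.(\g.(\h.(f (g h))))) t)) s) (\b.(\c.b))) ((\f.(\g.(\h.((f h) g)))) (\d.(\e.((d e) e))))) t)
  Redex: ((\f.(\g.(\h.((f h) g)))) ((\f.(\g.(\h.(f (g h))))) t))
  Redex: ((\f.(\g.(\h.(f (g h))))) t)
  Redex: ((\f.(\g.(\h.((f h) g)))) (\d.(\e.((d e) e))))
Total redexes: 3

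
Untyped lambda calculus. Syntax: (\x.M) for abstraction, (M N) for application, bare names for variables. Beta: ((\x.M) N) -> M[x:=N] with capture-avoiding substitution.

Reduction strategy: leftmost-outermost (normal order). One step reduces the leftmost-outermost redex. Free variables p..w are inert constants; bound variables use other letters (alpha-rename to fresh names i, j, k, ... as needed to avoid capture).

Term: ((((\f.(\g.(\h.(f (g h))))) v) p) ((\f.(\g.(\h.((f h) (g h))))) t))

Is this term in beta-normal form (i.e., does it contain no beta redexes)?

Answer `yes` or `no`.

Term: ((((\f.(\g.(\h.(f (g h))))) v) p) ((\f.(\g.(\h.((f h) (g h))))) t))
Found 2 beta redex(es).

Answer: no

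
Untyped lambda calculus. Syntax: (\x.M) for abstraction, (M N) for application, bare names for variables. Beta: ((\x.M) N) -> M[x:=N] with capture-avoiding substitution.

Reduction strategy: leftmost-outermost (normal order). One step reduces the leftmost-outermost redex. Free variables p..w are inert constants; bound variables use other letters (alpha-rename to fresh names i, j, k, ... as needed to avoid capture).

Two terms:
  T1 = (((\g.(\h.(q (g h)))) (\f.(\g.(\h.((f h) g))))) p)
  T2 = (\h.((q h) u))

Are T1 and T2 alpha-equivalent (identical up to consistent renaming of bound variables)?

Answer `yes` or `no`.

Term 1: (((\g.(\h.(q (g h)))) (\f.(\g.(\h.((f h) g))))) p)
Term 2: (\h.((q h) u))
Alpha-equivalence: compare structure up to binder renaming.
Result: False

Answer: no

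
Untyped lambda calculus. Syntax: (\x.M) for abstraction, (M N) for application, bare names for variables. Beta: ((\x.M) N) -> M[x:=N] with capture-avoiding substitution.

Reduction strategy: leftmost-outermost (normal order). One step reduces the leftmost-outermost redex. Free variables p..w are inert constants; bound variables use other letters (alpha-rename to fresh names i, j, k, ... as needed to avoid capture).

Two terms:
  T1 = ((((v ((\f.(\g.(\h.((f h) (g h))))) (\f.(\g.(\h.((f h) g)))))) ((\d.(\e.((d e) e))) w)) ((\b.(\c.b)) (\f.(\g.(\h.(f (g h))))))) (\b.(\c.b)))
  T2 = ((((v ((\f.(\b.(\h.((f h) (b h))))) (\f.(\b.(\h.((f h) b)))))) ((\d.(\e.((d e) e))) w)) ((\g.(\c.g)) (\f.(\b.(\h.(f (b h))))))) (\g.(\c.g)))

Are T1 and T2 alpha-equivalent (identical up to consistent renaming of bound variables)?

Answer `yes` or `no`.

Term 1: ((((v ((\f.(\g.(\h.((f h) (g h))))) (\f.(\g.(\h.((f h) g)))))) ((\d.(\e.((d e) e))) w)) ((\b.(\c.b)) (\f.(\g.(\h.(f (g h))))))) (\b.(\c.b)))
Term 2: ((((v ((\f.(\b.(\h.((f h) (b h))))) (\f.(\b.(\h.((f h) b)))))) ((\d.(\e.((d e) e))) w)) ((\g.(\c.g)) (\f.(\b.(\h.(f (b h))))))) (\g.(\c.g)))
Alpha-equivalence: compare structure up to binder renaming.
Result: True

Answer: yes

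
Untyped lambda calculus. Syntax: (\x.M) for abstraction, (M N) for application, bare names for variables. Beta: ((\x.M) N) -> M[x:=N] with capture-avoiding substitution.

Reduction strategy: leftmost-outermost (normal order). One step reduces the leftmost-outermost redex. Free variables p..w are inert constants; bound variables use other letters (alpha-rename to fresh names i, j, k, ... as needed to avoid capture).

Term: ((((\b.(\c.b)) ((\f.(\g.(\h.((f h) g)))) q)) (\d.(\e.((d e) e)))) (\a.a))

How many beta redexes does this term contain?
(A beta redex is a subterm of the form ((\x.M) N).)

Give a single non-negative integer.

Term: ((((\b.(\c.b)) ((\f.(\g.(\h.((f h) g)))) q)) (\d.(\e.((d e) e)))) (\a.a))
  Redex: ((\b.(\c.b)) ((\f.(\g.(\h.((f h) g)))) q))
  Redex: ((\f.(\g.(\h.((f h) g)))) q)
Total redexes: 2

Answer: 2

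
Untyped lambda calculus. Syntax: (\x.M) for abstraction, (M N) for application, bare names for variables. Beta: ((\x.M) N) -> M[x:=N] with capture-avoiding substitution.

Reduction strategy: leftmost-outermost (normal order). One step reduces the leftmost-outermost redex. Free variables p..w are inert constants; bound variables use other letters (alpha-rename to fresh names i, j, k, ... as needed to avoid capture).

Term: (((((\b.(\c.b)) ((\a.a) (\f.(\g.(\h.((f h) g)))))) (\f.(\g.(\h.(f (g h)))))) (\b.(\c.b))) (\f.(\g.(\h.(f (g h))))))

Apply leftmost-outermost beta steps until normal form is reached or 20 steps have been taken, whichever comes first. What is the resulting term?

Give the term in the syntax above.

Step 0: (((((\b.(\c.b)) ((\a.a) (\f.(\g.(\h.((f h) g)))))) (\f.(\g.(\h.(f (g h)))))) (\b.(\c.b))) (\f.(\g.(\h.(f (g h))))))
Step 1: ((((\c.((\a.a) (\f.(\g.(\h.((f h) g)))))) (\f.(\g.(\h.(f (g h)))))) (\b.(\c.b))) (\f.(\g.(\h.(f (g h))))))
Step 2: ((((\a.a) (\f.(\g.(\h.((f h) g))))) (\b.(\c.b))) (\f.(\g.(\h.(f (g h))))))
Step 3: (((\f.(\g.(\h.((f h) g)))) (\b.(\c.b))) (\f.(\g.(\h.(f (g h))))))
Step 4: ((\g.(\h.(((\b.(\c.b)) h) g))) (\f.(\g.(\h.(f (g h))))))
Step 5: (\h.(((\b.(\c.b)) h) (\f.(\g.(\h.(f (g h)))))))
Step 6: (\h.((\c.h) (\f.(\g.(\h.(f (g h)))))))
Step 7: (\h.h)

Answer: (\h.h)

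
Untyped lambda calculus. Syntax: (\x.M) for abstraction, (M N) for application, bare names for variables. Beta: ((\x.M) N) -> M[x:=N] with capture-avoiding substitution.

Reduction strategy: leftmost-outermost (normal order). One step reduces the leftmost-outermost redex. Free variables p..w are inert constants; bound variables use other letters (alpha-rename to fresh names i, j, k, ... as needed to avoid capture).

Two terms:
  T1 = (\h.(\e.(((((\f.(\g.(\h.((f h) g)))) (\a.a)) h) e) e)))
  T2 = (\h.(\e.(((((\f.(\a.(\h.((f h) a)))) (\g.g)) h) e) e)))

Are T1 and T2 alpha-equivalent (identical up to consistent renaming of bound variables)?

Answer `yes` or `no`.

Term 1: (\h.(\e.(((((\f.(\g.(\h.((f h) g)))) (\a.a)) h) e) e)))
Term 2: (\h.(\e.(((((\f.(\a.(\h.((f h) a)))) (\g.g)) h) e) e)))
Alpha-equivalence: compare structure up to binder renaming.
Result: True

Answer: yes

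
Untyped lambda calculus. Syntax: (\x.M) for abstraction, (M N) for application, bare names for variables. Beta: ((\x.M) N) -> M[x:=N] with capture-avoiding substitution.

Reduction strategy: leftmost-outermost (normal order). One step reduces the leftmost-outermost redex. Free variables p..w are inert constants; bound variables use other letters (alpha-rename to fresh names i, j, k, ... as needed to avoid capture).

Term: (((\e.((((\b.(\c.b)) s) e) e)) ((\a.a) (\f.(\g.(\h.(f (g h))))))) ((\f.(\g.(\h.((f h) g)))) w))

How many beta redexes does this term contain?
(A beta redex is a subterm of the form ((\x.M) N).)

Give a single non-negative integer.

Answer: 4

Derivation:
Term: (((\e.((((\b.(\c.b)) s) e) e)) ((\a.a) (\f.(\g.(\h.(f (g h))))))) ((\f.(\g.(\h.((f h) g)))) w))
  Redex: ((\e.((((\b.(\c.b)) s) e) e)) ((\a.a) (\f.(\g.(\h.(f (g h)))))))
  Redex: ((\b.(\c.b)) s)
  Redex: ((\a.a) (\f.(\g.(\h.(f (g h))))))
  Redex: ((\f.(\g.(\h.((f h) g)))) w)
Total redexes: 4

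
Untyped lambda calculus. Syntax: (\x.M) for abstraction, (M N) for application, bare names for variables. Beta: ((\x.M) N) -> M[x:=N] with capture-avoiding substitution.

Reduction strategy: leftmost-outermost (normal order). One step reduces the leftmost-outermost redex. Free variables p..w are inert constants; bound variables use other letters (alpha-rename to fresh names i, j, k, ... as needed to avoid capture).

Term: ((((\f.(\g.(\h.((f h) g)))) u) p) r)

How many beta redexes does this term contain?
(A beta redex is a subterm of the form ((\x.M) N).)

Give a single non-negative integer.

Answer: 1

Derivation:
Term: ((((\f.(\g.(\h.((f h) g)))) u) p) r)
  Redex: ((\f.(\g.(\h.((f h) g)))) u)
Total redexes: 1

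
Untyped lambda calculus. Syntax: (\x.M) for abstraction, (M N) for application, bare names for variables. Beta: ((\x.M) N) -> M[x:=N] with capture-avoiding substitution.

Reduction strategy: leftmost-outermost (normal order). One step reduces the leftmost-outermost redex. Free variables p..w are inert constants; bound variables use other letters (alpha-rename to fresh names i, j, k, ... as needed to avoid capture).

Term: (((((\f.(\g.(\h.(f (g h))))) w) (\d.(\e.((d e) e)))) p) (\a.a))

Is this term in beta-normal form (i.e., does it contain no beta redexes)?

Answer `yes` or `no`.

Answer: no

Derivation:
Term: (((((\f.(\g.(\h.(f (g h))))) w) (\d.(\e.((d e) e)))) p) (\a.a))
Found 1 beta redex(es).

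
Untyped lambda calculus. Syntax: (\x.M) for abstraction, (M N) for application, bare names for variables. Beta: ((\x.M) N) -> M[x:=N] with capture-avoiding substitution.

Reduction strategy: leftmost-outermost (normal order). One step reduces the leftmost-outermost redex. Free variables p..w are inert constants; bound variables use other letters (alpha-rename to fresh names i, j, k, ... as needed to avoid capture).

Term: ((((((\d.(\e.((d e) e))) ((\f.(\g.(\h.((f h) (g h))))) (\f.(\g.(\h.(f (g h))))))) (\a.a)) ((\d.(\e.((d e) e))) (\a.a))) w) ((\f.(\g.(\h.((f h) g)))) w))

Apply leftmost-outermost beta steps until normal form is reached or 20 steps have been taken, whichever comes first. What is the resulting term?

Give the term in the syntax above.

Answer: ((w w) (\g.(\h.((w h) g))))

Derivation:
Step 0: ((((((\d.(\e.((d e) e))) ((\f.(\g.(\h.((f h) (g h))))) (\f.(\g.(\h.(f (g h))))))) (\a.a)) ((\d.(\e.((d e) e))) (\a.a))) w) ((\f.(\g.(\h.((f h) g)))) w))
Step 1: (((((\e.((((\f.(\g.(\h.((f h) (g h))))) (\f.(\g.(\h.(f (g h)))))) e) e)) (\a.a)) ((\d.(\e.((d e) e))) (\a.a))) w) ((\f.(\g.(\h.((f h) g)))) w))
Step 2: (((((((\f.(\g.(\h.((f h) (g h))))) (\f.(\g.(\h.(f (g h)))))) (\a.a)) (\a.a)) ((\d.(\e.((d e) e))) (\a.a))) w) ((\f.(\g.(\h.((f h) g)))) w))
Step 3: ((((((\g.(\h.(((\f.(\g.(\h.(f (g h))))) h) (g h)))) (\a.a)) (\a.a)) ((\d.(\e.((d e) e))) (\a.a))) w) ((\f.(\g.(\h.((f h) g)))) w))
Step 4: (((((\h.(((\f.(\g.(\h.(f (g h))))) h) ((\a.a) h))) (\a.a)) ((\d.(\e.((d e) e))) (\a.a))) w) ((\f.(\g.(\h.((f h) g)))) w))
Step 5: ((((((\f.(\g.(\h.(f (g h))))) (\a.a)) ((\a.a) (\a.a))) ((\d.(\e.((d e) e))) (\a.a))) w) ((\f.(\g.(\h.((f h) g)))) w))
Step 6: (((((\g.(\h.((\a.a) (g h)))) ((\a.a) (\a.a))) ((\d.(\e.((d e) e))) (\a.a))) w) ((\f.(\g.(\h.((f h) g)))) w))
Step 7: ((((\h.((\a.a) (((\a.a) (\a.a)) h))) ((\d.(\e.((d e) e))) (\a.a))) w) ((\f.(\g.(\h.((f h) g)))) w))
Step 8: ((((\a.a) (((\a.a) (\a.a)) ((\d.(\e.((d e) e))) (\a.a)))) w) ((\f.(\g.(\h.((f h) g)))) w))
Step 9: (((((\a.a) (\a.a)) ((\d.(\e.((d e) e))) (\a.a))) w) ((\f.(\g.(\h.((f h) g)))) w))
Step 10: ((((\a.a) ((\d.(\e.((d e) e))) (\a.a))) w) ((\f.(\g.(\h.((f h) g)))) w))
Step 11: ((((\d.(\e.((d e) e))) (\a.a)) w) ((\f.(\g.(\h.((f h) g)))) w))
Step 12: (((\e.(((\a.a) e) e)) w) ((\f.(\g.(\h.((f h) g)))) w))
Step 13: ((((\a.a) w) w) ((\f.(\g.(\h.((f h) g)))) w))
Step 14: ((w w) ((\f.(\g.(\h.((f h) g)))) w))
Step 15: ((w w) (\g.(\h.((w h) g))))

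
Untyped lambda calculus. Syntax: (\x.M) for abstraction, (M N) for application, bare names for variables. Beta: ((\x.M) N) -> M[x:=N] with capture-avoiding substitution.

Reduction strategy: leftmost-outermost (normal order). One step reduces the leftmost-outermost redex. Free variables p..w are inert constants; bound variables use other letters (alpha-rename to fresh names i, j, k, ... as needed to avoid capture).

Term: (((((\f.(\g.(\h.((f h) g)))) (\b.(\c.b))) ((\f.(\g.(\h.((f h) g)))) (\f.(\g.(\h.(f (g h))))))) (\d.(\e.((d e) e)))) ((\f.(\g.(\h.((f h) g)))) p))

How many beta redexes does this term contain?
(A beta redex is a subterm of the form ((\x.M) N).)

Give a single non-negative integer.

Term: (((((\f.(\g.(\h.((f h) g)))) (\b.(\c.b))) ((\f.(\g.(\h.((f h) g)))) (\f.(\g.(\h.(f (g h))))))) (\d.(\e.((d e) e)))) ((\f.(\g.(\h.((f h) g)))) p))
  Redex: ((\f.(\g.(\h.((f h) g)))) (\b.(\c.b)))
  Redex: ((\f.(\g.(\h.((f h) g)))) (\f.(\g.(\h.(f (g h))))))
  Redex: ((\f.(\g.(\h.((f h) g)))) p)
Total redexes: 3

Answer: 3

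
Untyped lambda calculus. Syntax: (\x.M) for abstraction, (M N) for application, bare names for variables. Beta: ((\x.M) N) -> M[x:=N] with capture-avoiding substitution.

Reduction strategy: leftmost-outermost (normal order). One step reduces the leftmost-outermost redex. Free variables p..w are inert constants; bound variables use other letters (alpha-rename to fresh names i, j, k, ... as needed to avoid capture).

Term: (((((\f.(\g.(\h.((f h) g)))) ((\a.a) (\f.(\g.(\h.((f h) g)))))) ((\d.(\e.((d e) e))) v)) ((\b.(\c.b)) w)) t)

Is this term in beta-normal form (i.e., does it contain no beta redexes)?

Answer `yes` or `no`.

Answer: no

Derivation:
Term: (((((\f.(\g.(\h.((f h) g)))) ((\a.a) (\f.(\g.(\h.((f h) g)))))) ((\d.(\e.((d e) e))) v)) ((\b.(\c.b)) w)) t)
Found 4 beta redex(es).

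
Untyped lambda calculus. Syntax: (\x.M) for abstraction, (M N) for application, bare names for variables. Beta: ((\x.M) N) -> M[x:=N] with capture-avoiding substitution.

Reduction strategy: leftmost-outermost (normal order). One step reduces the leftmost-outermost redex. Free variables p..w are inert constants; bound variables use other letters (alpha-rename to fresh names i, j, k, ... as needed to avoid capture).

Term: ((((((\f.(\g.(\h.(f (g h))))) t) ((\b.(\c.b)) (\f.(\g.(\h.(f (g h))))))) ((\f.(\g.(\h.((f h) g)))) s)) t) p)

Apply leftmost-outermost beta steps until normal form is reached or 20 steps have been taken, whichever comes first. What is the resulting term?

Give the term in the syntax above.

Step 0: ((((((\f.(\g.(\h.(f (g h))))) t) ((\b.(\c.b)) (\f.(\g.(\h.(f (g h))))))) ((\f.(\g.(\h.((f h) g)))) s)) t) p)
Step 1: (((((\g.(\h.(t (g h)))) ((\b.(\c.b)) (\f.(\g.(\h.(f (g h))))))) ((\f.(\g.(\h.((f h) g)))) s)) t) p)
Step 2: ((((\h.(t (((\b.(\c.b)) (\f.(\g.(\h.(f (g h)))))) h))) ((\f.(\g.(\h.((f h) g)))) s)) t) p)
Step 3: (((t (((\b.(\c.b)) (\f.(\g.(\h.(f (g h)))))) ((\f.(\g.(\h.((f h) g)))) s))) t) p)
Step 4: (((t ((\c.(\f.(\g.(\h.(f (g h)))))) ((\f.(\g.(\h.((f h) g)))) s))) t) p)
Step 5: (((t (\f.(\g.(\h.(f (g h)))))) t) p)

Answer: (((t (\f.(\g.(\h.(f (g h)))))) t) p)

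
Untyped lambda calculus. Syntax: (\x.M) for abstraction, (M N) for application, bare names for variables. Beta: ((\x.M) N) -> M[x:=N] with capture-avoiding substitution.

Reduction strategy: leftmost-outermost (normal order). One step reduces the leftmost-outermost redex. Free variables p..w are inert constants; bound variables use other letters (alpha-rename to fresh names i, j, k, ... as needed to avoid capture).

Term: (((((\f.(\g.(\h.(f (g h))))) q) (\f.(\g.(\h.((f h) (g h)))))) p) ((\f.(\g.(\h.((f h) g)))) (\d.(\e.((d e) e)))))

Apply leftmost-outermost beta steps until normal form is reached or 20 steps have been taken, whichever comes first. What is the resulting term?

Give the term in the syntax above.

Step 0: (((((\f.(\g.(\h.(f (g h))))) q) (\f.(\g.(\h.((f h) (g h)))))) p) ((\f.(\g.(\h.((f h) g)))) (\d.(\e.((d e) e)))))
Step 1: ((((\g.(\h.(q (g h)))) (\f.(\g.(\h.((f h) (g h)))))) p) ((\f.(\g.(\h.((f h) g)))) (\d.(\e.((d e) e)))))
Step 2: (((\h.(q ((\f.(\g.(\h.((f h) (g h))))) h))) p) ((\f.(\g.(\h.((f h) g)))) (\d.(\e.((d e) e)))))
Step 3: ((q ((\f.(\g.(\h.((f h) (g h))))) p)) ((\f.(\g.(\h.((f h) g)))) (\d.(\e.((d e) e)))))
Step 4: ((q (\g.(\h.((p h) (g h))))) ((\f.(\g.(\h.((f h) g)))) (\d.(\e.((d e) e)))))
Step 5: ((q (\g.(\h.((p h) (g h))))) (\g.(\h.(((\d.(\e.((d e) e))) h) g))))
Step 6: ((q (\g.(\h.((p h) (g h))))) (\g.(\h.((\e.((h e) e)) g))))
Step 7: ((q (\g.(\h.((p h) (g h))))) (\g.(\h.((h g) g))))

Answer: ((q (\g.(\h.((p h) (g h))))) (\g.(\h.((h g) g))))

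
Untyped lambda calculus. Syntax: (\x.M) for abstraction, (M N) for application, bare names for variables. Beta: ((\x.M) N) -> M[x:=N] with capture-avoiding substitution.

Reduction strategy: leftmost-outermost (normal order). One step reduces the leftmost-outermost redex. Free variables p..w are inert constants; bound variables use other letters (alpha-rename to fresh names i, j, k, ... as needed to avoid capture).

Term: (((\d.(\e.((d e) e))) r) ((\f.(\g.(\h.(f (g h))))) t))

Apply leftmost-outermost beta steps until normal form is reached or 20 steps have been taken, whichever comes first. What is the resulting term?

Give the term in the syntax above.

Step 0: (((\d.(\e.((d e) e))) r) ((\f.(\g.(\h.(f (g h))))) t))
Step 1: ((\e.((r e) e)) ((\f.(\g.(\h.(f (g h))))) t))
Step 2: ((r ((\f.(\g.(\h.(f (g h))))) t)) ((\f.(\g.(\h.(f (g h))))) t))
Step 3: ((r (\g.(\h.(t (g h))))) ((\f.(\g.(\h.(f (g h))))) t))
Step 4: ((r (\g.(\h.(t (g h))))) (\g.(\h.(t (g h)))))

Answer: ((r (\g.(\h.(t (g h))))) (\g.(\h.(t (g h)))))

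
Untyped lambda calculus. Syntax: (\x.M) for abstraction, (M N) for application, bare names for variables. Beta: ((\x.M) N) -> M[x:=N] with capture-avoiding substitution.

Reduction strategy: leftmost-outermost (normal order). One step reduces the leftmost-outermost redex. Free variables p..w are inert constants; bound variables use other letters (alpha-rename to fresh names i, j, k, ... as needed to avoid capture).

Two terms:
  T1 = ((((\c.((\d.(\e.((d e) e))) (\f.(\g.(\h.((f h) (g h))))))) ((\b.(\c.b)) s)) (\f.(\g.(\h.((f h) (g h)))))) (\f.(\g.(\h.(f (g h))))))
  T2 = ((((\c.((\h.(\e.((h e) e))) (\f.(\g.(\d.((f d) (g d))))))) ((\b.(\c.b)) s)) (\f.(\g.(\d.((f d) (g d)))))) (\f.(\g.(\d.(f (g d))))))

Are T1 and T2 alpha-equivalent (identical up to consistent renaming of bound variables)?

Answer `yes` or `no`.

Term 1: ((((\c.((\d.(\e.((d e) e))) (\f.(\g.(\h.((f h) (g h))))))) ((\b.(\c.b)) s)) (\f.(\g.(\h.((f h) (g h)))))) (\f.(\g.(\h.(f (g h))))))
Term 2: ((((\c.((\h.(\e.((h e) e))) (\f.(\g.(\d.((f d) (g d))))))) ((\b.(\c.b)) s)) (\f.(\g.(\d.((f d) (g d)))))) (\f.(\g.(\d.(f (g d))))))
Alpha-equivalence: compare structure up to binder renaming.
Result: True

Answer: yes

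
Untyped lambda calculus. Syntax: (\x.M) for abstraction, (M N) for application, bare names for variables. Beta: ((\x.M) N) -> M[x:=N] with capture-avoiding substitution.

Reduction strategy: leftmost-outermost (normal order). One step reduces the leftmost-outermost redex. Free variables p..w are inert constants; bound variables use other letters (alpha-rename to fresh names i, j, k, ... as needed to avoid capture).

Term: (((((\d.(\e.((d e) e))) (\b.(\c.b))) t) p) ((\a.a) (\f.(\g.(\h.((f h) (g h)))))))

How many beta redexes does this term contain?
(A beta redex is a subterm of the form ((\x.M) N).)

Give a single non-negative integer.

Answer: 2

Derivation:
Term: (((((\d.(\e.((d e) e))) (\b.(\c.b))) t) p) ((\a.a) (\f.(\g.(\h.((f h) (g h)))))))
  Redex: ((\d.(\e.((d e) e))) (\b.(\c.b)))
  Redex: ((\a.a) (\f.(\g.(\h.((f h) (g h))))))
Total redexes: 2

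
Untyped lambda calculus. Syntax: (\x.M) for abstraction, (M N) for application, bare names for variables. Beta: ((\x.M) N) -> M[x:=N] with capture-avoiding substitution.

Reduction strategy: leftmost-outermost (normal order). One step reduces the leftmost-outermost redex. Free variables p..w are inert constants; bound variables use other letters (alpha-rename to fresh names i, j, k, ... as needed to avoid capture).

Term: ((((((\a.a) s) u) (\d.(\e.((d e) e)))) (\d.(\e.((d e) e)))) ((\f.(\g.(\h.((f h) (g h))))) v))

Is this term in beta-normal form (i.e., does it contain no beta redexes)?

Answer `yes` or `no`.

Term: ((((((\a.a) s) u) (\d.(\e.((d e) e)))) (\d.(\e.((d e) e)))) ((\f.(\g.(\h.((f h) (g h))))) v))
Found 2 beta redex(es).

Answer: no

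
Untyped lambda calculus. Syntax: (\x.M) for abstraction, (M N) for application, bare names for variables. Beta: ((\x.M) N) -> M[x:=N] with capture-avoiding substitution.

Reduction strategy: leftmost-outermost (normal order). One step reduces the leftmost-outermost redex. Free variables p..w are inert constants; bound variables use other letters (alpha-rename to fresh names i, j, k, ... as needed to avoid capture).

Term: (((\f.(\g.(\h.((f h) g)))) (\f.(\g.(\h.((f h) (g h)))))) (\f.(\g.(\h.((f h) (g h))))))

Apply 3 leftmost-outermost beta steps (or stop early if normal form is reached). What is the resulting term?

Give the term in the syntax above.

Answer: (\h.((\g.(\i.((h i) (g i)))) (\f.(\g.(\h.((f h) (g h)))))))

Derivation:
Step 0: (((\f.(\g.(\h.((f h) g)))) (\f.(\g.(\h.((f h) (g h)))))) (\f.(\g.(\h.((f h) (g h))))))
Step 1: ((\g.(\h.(((\f.(\g.(\h.((f h) (g h))))) h) g))) (\f.(\g.(\h.((f h) (g h))))))
Step 2: (\h.(((\f.(\g.(\h.((f h) (g h))))) h) (\f.(\g.(\h.((f h) (g h)))))))
Step 3: (\h.((\g.(\i.((h i) (g i)))) (\f.(\g.(\h.((f h) (g h)))))))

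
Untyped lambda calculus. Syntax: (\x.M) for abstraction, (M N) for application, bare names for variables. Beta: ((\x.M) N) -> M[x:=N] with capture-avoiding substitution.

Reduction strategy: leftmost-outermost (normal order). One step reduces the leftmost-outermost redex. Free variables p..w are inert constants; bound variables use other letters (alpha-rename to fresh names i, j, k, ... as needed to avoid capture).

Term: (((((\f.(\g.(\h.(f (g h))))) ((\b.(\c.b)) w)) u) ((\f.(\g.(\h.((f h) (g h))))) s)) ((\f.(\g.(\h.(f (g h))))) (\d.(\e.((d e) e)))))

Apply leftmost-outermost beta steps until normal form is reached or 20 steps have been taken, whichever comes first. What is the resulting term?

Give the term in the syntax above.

Step 0: (((((\f.(\g.(\h.(f (g h))))) ((\b.(\c.b)) w)) u) ((\f.(\g.(\h.((f h) (g h))))) s)) ((\f.(\g.(\h.(f (g h))))) (\d.(\e.((d e) e)))))
Step 1: ((((\g.(\h.(((\b.(\c.b)) w) (g h)))) u) ((\f.(\g.(\h.((f h) (g h))))) s)) ((\f.(\g.(\h.(f (g h))))) (\d.(\e.((d e) e)))))
Step 2: (((\h.(((\b.(\c.b)) w) (u h))) ((\f.(\g.(\h.((f h) (g h))))) s)) ((\f.(\g.(\h.(f (g h))))) (\d.(\e.((d e) e)))))
Step 3: ((((\b.(\c.b)) w) (u ((\f.(\g.(\h.((f h) (g h))))) s))) ((\f.(\g.(\h.(f (g h))))) (\d.(\e.((d e) e)))))
Step 4: (((\c.w) (u ((\f.(\g.(\h.((f h) (g h))))) s))) ((\f.(\g.(\h.(f (g h))))) (\d.(\e.((d e) e)))))
Step 5: (w ((\f.(\g.(\h.(f (g h))))) (\d.(\e.((d e) e)))))
Step 6: (w (\g.(\h.((\d.(\e.((d e) e))) (g h)))))
Step 7: (w (\g.(\h.(\e.(((g h) e) e)))))

Answer: (w (\g.(\h.(\e.(((g h) e) e)))))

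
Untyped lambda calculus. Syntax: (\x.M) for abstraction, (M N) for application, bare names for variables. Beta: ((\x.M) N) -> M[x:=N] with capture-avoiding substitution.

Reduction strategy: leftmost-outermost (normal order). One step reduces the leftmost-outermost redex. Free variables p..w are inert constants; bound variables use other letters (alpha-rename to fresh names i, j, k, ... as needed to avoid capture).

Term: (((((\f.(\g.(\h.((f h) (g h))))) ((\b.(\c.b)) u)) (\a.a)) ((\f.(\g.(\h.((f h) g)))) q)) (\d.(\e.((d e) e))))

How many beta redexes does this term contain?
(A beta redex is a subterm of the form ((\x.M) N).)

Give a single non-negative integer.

Term: (((((\f.(\g.(\h.((f h) (g h))))) ((\b.(\c.b)) u)) (\a.a)) ((\f.(\g.(\h.((f h) g)))) q)) (\d.(\e.((d e) e))))
  Redex: ((\f.(\g.(\h.((f h) (g h))))) ((\b.(\c.b)) u))
  Redex: ((\b.(\c.b)) u)
  Redex: ((\f.(\g.(\h.((f h) g)))) q)
Total redexes: 3

Answer: 3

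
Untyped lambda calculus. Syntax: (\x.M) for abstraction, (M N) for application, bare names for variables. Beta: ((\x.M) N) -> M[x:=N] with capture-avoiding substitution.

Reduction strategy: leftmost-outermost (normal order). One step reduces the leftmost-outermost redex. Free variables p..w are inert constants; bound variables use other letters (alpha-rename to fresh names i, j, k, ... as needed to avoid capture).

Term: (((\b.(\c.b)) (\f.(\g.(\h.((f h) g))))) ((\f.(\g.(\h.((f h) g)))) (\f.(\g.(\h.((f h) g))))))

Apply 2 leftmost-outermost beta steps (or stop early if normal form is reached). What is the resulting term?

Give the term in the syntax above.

Step 0: (((\b.(\c.b)) (\f.(\g.(\h.((f h) g))))) ((\f.(\g.(\h.((f h) g)))) (\f.(\g.(\h.((f h) g))))))
Step 1: ((\c.(\f.(\g.(\h.((f h) g))))) ((\f.(\g.(\h.((f h) g)))) (\f.(\g.(\h.((f h) g))))))
Step 2: (\f.(\g.(\h.((f h) g))))

Answer: (\f.(\g.(\h.((f h) g))))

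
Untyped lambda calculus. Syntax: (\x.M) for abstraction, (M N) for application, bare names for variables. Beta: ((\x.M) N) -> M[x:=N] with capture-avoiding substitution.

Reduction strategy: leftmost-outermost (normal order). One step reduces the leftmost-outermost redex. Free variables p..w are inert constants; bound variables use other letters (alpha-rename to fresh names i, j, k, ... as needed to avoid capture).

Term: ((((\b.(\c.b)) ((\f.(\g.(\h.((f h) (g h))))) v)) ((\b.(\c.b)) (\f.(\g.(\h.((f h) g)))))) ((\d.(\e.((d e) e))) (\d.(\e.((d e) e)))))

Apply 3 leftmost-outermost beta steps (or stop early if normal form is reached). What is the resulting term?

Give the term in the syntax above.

Answer: ((\g.(\h.((v h) (g h)))) ((\d.(\e.((d e) e))) (\d.(\e.((d e) e)))))

Derivation:
Step 0: ((((\b.(\c.b)) ((\f.(\g.(\h.((f h) (g h))))) v)) ((\b.(\c.b)) (\f.(\g.(\h.((f h) g)))))) ((\d.(\e.((d e) e))) (\d.(\e.((d e) e)))))
Step 1: (((\c.((\f.(\g.(\h.((f h) (g h))))) v)) ((\b.(\c.b)) (\f.(\g.(\h.((f h) g)))))) ((\d.(\e.((d e) e))) (\d.(\e.((d e) e)))))
Step 2: (((\f.(\g.(\h.((f h) (g h))))) v) ((\d.(\e.((d e) e))) (\d.(\e.((d e) e)))))
Step 3: ((\g.(\h.((v h) (g h)))) ((\d.(\e.((d e) e))) (\d.(\e.((d e) e)))))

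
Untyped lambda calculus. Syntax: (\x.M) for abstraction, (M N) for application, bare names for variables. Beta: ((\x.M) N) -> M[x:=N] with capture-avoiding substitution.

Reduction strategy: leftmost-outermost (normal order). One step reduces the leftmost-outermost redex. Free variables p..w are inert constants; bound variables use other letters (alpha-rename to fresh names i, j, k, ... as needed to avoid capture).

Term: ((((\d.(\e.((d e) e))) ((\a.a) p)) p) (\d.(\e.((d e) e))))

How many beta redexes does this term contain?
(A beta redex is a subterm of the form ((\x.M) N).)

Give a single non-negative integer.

Answer: 2

Derivation:
Term: ((((\d.(\e.((d e) e))) ((\a.a) p)) p) (\d.(\e.((d e) e))))
  Redex: ((\d.(\e.((d e) e))) ((\a.a) p))
  Redex: ((\a.a) p)
Total redexes: 2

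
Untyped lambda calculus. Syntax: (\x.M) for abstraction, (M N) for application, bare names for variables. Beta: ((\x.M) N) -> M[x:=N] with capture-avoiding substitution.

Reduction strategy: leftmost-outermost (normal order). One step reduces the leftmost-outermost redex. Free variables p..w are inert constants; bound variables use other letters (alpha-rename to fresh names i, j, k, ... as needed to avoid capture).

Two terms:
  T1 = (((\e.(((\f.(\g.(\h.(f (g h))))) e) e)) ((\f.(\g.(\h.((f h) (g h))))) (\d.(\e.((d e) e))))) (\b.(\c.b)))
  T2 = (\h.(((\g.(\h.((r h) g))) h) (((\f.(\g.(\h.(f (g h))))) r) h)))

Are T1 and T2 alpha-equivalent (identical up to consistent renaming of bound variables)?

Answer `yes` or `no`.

Term 1: (((\e.(((\f.(\g.(\h.(f (g h))))) e) e)) ((\f.(\g.(\h.((f h) (g h))))) (\d.(\e.((d e) e))))) (\b.(\c.b)))
Term 2: (\h.(((\g.(\h.((r h) g))) h) (((\f.(\g.(\h.(f (g h))))) r) h)))
Alpha-equivalence: compare structure up to binder renaming.
Result: False

Answer: no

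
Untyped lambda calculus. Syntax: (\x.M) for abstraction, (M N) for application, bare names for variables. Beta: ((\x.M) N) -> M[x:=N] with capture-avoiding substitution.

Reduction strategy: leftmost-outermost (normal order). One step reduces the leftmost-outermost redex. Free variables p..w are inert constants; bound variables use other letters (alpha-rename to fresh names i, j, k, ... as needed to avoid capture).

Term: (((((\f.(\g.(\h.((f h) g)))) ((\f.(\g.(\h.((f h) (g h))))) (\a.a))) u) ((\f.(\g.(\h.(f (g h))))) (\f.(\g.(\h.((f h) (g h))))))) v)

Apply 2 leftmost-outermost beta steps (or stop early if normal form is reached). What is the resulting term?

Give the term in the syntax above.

Step 0: (((((\f.(\g.(\h.((f h) g)))) ((\f.(\g.(\h.((f h) (g h))))) (\a.a))) u) ((\f.(\g.(\h.(f (g h))))) (\f.(\g.(\h.((f h) (g h))))))) v)
Step 1: ((((\g.(\h.((((\f.(\g.(\h.((f h) (g h))))) (\a.a)) h) g))) u) ((\f.(\g.(\h.(f (g h))))) (\f.(\g.(\h.((f h) (g h))))))) v)
Step 2: (((\h.((((\f.(\g.(\h.((f h) (g h))))) (\a.a)) h) u)) ((\f.(\g.(\h.(f (g h))))) (\f.(\g.(\h.((f h) (g h))))))) v)

Answer: (((\h.((((\f.(\g.(\h.((f h) (g h))))) (\a.a)) h) u)) ((\f.(\g.(\h.(f (g h))))) (\f.(\g.(\h.((f h) (g h))))))) v)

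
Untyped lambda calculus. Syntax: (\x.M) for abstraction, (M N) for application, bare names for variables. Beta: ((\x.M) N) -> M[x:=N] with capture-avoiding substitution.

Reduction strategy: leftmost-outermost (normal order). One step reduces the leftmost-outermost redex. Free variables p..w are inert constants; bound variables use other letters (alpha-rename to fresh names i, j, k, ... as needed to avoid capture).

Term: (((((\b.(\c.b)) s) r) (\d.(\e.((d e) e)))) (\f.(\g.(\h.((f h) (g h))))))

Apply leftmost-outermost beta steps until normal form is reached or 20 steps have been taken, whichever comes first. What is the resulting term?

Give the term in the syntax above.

Answer: ((s (\d.(\e.((d e) e)))) (\f.(\g.(\h.((f h) (g h))))))

Derivation:
Step 0: (((((\b.(\c.b)) s) r) (\d.(\e.((d e) e)))) (\f.(\g.(\h.((f h) (g h))))))
Step 1: ((((\c.s) r) (\d.(\e.((d e) e)))) (\f.(\g.(\h.((f h) (g h))))))
Step 2: ((s (\d.(\e.((d e) e)))) (\f.(\g.(\h.((f h) (g h))))))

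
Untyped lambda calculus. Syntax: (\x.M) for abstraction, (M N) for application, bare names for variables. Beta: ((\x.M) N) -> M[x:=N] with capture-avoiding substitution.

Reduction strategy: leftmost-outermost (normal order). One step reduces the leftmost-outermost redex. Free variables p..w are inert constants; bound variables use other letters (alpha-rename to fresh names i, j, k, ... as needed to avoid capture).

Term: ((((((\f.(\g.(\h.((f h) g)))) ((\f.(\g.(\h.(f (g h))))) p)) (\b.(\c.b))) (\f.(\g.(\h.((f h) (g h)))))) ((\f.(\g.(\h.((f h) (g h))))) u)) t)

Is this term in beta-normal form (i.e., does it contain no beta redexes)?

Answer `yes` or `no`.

Answer: no

Derivation:
Term: ((((((\f.(\g.(\h.((f h) g)))) ((\f.(\g.(\h.(f (g h))))) p)) (\b.(\c.b))) (\f.(\g.(\h.((f h) (g h)))))) ((\f.(\g.(\h.((f h) (g h))))) u)) t)
Found 3 beta redex(es).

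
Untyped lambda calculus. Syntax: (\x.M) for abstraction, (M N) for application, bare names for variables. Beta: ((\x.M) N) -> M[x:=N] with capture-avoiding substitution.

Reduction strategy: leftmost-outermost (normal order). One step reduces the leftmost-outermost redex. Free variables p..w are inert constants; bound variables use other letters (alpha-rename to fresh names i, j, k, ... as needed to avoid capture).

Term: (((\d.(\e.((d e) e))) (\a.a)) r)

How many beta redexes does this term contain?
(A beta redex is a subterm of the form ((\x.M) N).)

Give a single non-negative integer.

Term: (((\d.(\e.((d e) e))) (\a.a)) r)
  Redex: ((\d.(\e.((d e) e))) (\a.a))
Total redexes: 1

Answer: 1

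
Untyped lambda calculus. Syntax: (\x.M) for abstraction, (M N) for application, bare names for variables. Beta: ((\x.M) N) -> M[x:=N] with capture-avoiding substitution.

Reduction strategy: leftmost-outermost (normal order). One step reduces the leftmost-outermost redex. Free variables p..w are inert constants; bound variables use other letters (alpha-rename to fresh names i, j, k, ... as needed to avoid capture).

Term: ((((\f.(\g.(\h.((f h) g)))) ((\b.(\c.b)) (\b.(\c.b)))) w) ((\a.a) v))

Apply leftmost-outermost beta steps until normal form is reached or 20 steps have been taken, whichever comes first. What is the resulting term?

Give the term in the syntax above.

Answer: (\c.w)

Derivation:
Step 0: ((((\f.(\g.(\h.((f h) g)))) ((\b.(\c.b)) (\b.(\c.b)))) w) ((\a.a) v))
Step 1: (((\g.(\h.((((\b.(\c.b)) (\b.(\c.b))) h) g))) w) ((\a.a) v))
Step 2: ((\h.((((\b.(\c.b)) (\b.(\c.b))) h) w)) ((\a.a) v))
Step 3: ((((\b.(\c.b)) (\b.(\c.b))) ((\a.a) v)) w)
Step 4: (((\c.(\b.(\c.b))) ((\a.a) v)) w)
Step 5: ((\b.(\c.b)) w)
Step 6: (\c.w)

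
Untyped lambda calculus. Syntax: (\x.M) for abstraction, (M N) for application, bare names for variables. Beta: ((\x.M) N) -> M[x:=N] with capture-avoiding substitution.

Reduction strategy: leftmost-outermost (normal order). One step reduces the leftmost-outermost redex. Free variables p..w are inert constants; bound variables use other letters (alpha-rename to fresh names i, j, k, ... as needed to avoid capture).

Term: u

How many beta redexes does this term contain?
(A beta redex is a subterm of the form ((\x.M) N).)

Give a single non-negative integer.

Answer: 0

Derivation:
Term: u
  (no redexes)
Total redexes: 0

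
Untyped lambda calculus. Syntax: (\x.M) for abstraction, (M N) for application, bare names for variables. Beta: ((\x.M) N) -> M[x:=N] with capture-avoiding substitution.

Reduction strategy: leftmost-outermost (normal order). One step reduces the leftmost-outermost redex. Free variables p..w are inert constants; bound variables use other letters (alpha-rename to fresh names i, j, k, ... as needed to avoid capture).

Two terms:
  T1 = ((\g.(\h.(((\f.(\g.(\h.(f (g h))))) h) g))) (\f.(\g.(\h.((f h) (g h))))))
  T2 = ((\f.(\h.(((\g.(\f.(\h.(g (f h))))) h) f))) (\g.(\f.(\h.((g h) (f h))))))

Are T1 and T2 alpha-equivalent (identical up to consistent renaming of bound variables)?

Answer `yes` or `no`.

Term 1: ((\g.(\h.(((\f.(\g.(\h.(f (g h))))) h) g))) (\f.(\g.(\h.((f h) (g h))))))
Term 2: ((\f.(\h.(((\g.(\f.(\h.(g (f h))))) h) f))) (\g.(\f.(\h.((g h) (f h))))))
Alpha-equivalence: compare structure up to binder renaming.
Result: True

Answer: yes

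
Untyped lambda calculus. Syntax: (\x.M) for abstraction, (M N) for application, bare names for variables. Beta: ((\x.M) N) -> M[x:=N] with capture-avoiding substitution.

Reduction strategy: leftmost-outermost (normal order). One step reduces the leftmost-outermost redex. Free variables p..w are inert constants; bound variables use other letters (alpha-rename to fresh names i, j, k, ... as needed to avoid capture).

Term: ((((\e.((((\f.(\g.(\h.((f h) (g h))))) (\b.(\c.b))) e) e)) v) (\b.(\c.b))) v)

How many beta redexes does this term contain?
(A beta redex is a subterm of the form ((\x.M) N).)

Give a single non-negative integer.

Term: ((((\e.((((\f.(\g.(\h.((f h) (g h))))) (\b.(\c.b))) e) e)) v) (\b.(\c.b))) v)
  Redex: ((\e.((((\f.(\g.(\h.((f h) (g h))))) (\b.(\c.b))) e) e)) v)
  Redex: ((\f.(\g.(\h.((f h) (g h))))) (\b.(\c.b)))
Total redexes: 2

Answer: 2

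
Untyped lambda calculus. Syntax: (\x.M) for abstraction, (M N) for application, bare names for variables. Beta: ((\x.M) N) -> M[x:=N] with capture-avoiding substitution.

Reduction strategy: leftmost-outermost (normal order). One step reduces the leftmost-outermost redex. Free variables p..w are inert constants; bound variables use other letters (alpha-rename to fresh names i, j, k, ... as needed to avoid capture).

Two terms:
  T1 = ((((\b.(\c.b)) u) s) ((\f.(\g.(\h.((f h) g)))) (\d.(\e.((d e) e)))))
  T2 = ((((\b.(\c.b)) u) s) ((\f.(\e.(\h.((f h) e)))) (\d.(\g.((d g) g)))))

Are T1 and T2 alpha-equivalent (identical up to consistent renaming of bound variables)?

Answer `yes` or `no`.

Term 1: ((((\b.(\c.b)) u) s) ((\f.(\g.(\h.((f h) g)))) (\d.(\e.((d e) e)))))
Term 2: ((((\b.(\c.b)) u) s) ((\f.(\e.(\h.((f h) e)))) (\d.(\g.((d g) g)))))
Alpha-equivalence: compare structure up to binder renaming.
Result: True

Answer: yes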